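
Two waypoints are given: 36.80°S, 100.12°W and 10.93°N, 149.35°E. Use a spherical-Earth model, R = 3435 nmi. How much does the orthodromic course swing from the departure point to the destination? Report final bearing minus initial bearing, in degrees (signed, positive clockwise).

At departure: θ₁ = atan2(sin Δλ cos φ₂, cos φ₁ sin φ₂ − sin φ₁ cos φ₂ cos Δλ) = 266.61°
At arrival: θ₂ = atan2(sin Δλ cos φ₁, −cos φ₂ sin φ₁ + sin φ₂ cos φ₁ cos Δλ) = 305.50°
Δθ = θ₂ − θ₁ = +38.9°

+38.9°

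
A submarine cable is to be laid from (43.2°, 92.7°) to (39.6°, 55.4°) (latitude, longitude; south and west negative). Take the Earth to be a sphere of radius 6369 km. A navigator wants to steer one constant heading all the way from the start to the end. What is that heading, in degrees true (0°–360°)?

Δψ = ln[tan(π/4+φ₂/2)/tan(π/4+φ₁/2)] = -0.0838
Δλ = -0.6510 rad (taken the short way round)
course = atan2(Δλ, Δψ) = 262.67°

262.7°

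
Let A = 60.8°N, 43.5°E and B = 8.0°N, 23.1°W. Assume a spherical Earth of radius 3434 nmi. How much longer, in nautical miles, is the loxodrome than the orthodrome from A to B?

Great circle: cos σ = sin φ₁ sin φ₂ + cos φ₁ cos φ₂ cos Δλ,  σ = 1.2521 rad → d_gc = 4299.6 nmi
Rhumb line: Δψ = -1.2051, q = Δφ/Δψ = 0.7647, d_rh = R√(Δφ²+q²Δλ²) = 4396.7 nmi
Excess = 4396.7 − 4299.6 = 97.1 ≈ 97 nmi

97 nmi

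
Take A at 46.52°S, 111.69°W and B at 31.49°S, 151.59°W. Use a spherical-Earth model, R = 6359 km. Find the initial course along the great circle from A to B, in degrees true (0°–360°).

θ = atan2( sin Δλ·cos φ₂ ,  cos φ₁ sin φ₂ − sin φ₁ cos φ₂ cos Δλ )
  = atan2(-0.5470, +0.1153) = 281.90°

281.9°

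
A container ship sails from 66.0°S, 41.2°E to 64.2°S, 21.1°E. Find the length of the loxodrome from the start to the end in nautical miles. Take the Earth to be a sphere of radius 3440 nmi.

Δψ = ln[tan(π/4+φ₂/2)/tan(π/4+φ₁/2)] = +0.0746;  Δφ = +0.0314 rad,  Δλ = -0.3508 rad
q = Δφ/Δψ = 0.4209
d = R·√(Δφ² + q²Δλ²) = 3440·0.15095 = 519 nmi

519 nmi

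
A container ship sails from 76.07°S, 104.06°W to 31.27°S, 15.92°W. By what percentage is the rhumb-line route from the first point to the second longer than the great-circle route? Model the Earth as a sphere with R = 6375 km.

Great circle: σ = 1.0350 rad → d_gc = Rσ = 6598.4 km
Rhumb: Δφ = +0.7819, Δλ = +1.5383, Δψ = +1.5273, q = Δφ/Δψ = 0.5119 → d_rh = R√(Δφ²+q²Δλ²) = 7074.8 km
Excess = (7074.8 − 6598.4) / 6598.4 = 476.4 / 6598.4 = 7.22% ≈ 7.2%

7.2%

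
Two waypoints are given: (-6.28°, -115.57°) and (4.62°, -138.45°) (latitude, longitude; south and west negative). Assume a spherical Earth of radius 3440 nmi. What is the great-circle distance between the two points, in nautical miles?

1520 nmi

Haversine: a = sin²(Δφ/2)+cos φ₁ cos φ₂ sin²(Δλ/2) = 0.04800;  σ = 2·atan2(√a,√(1−a))
σ = 25.310° → d = Rσ = 3440·0.44175 = 1520 nmi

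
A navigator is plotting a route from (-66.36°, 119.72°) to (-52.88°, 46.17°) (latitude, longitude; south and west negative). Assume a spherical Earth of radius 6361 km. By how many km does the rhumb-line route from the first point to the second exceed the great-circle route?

Great circle: cos σ = sin φ₁ sin φ₂ + cos φ₁ cos φ₂ cos Δλ,  σ = 0.6452 rad → d_gc = 4104.04 km
Rhumb line: Δψ = +0.4727, q = Δφ/Δψ = 0.4977, d_rh = R√(Δφ²+q²Δλ²) = 4330.53 km
Excess = 4330.53 − 4104.04 = 226.49 ≈ 226 km

226 km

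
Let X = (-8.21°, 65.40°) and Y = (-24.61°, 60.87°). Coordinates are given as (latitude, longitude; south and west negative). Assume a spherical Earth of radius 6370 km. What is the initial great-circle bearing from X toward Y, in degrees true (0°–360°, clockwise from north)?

θ = atan2( sin Δλ·cos φ₂ ,  cos φ₁ sin φ₂ − sin φ₁ cos φ₂ cos Δλ )
  = atan2(-0.0718, -0.2827) = 194.25°

194.2°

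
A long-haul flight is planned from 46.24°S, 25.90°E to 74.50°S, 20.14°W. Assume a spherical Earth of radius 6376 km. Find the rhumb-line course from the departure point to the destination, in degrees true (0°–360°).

Meridional parts: M(φ₁)=-0.9123, M(φ₂)=-1.9944 → ΔM = -1.0821;  Δλ = -0.8035 rad
tan C = Δλ / ΔM = +0.7426 → C = 216.60°

216.6°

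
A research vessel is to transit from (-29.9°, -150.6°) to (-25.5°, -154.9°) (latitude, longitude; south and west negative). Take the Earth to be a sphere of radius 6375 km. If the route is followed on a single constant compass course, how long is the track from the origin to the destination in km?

Rhumb course C = atan2(Δλ, Δψ) with Δψ = ln[tan(π/4+φ₂/2)/tan(π/4+φ₁/2)] = +0.0868, Δλ = -0.0750 → C = 319.14°
d = R·|Δφ| / |cos C| = 6375·0.07679 / 0.75633 = 647 km

647 km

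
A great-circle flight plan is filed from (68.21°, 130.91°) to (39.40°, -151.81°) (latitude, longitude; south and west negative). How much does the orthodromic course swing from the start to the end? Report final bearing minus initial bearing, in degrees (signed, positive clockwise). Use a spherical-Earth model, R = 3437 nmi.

+67.3°

Initial bearing θ₁ = atan2(sin Δλ cos φ₂, cos φ₁ sin φ₂ − sin φ₁ cos φ₂ cos Δλ) = 84.12°
Final bearing θ₂ = (initial bearing from the destination back to the start) + 180° = 151.45°
Δθ = θ₂ − θ₁ = +67.3°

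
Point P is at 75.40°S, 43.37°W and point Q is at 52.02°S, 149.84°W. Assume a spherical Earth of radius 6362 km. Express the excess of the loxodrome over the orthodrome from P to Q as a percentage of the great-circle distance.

Great circle: σ = 0.7687 rad → d_gc = Rσ = 4890.7 km
Rhumb: Δφ = +0.4081, Δλ = -1.8583, Δψ = +0.9882, q = Δφ/Δψ = 0.4129 → d_rh = R√(Δφ²+q²Δλ²) = 5529.1 km
Excess = (5529.1 − 4890.7) / 4890.7 = 638.4 / 4890.7 = 13.053% ≈ 13.1%

13.1%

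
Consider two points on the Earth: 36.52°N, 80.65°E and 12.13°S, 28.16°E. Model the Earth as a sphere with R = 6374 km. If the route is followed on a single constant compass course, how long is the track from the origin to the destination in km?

Rhumb course C = atan2(Δλ, Δψ) with Δψ = ln[tan(π/4+φ₂/2)/tan(π/4+φ₁/2)] = -0.8988, Δλ = -0.9161 → C = 225.55°
d = R·|Δφ| / |cos C| = 6374·0.84910 / 0.70034 = 7728 km

7728 km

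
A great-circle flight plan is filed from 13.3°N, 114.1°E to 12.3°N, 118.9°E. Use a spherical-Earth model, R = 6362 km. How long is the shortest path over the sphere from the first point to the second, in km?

cos σ = sin φ₁ sin φ₂ + cos φ₁ cos φ₂ cos Δλ
      = sin(13.30°)sin(12.30°) + cos(13.30°)cos(12.30°)cos(4.80°) = 0.9965
σ = 4.786° → d = Rσ = 6362·0.08354 = 531 km

531 km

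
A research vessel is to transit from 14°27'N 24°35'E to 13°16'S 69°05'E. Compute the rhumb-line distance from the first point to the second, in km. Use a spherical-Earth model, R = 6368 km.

5785 km

Rhumb course C = atan2(Δλ, Δψ) with Δψ = ln[tan(π/4+φ₂/2)/tan(π/4+φ₁/2)] = -0.4886, Δλ = +0.7767 → C = 122.17°
d = R·|Δφ| / |cos C| = 6368·0.48375 / 0.53246 = 5785 km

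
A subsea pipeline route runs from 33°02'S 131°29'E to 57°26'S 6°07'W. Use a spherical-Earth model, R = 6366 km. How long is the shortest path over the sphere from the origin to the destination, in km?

9194 km

Haversine: a = sin²(Δφ/2)+cos φ₁ cos φ₂ sin²(Δλ/2) = 0.43691;  σ = 2·atan2(√a,√(1−a))
σ = 82.752° → d = Rσ = 6366·1.44429 = 9194 km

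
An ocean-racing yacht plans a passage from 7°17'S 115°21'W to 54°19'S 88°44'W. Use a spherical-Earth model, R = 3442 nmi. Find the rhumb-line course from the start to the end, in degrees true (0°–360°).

155.2°

Meridional parts: M(φ₁)=-0.1275, M(φ₂)=-1.1336 → ΔM = -1.0062;  Δλ = +0.4645 rad
tan C = Δλ / ΔM = -0.4617 → C = 155.22°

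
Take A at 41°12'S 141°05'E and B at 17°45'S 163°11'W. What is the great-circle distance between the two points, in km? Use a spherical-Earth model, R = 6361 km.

5864 km

cos σ = sin φ₁ sin φ₂ + cos φ₁ cos φ₂ cos Δλ
      = sin(-41.20°)sin(-17.75°) + cos(-41.20°)cos(-17.75°)cos(55.73°) = 0.6043
σ = 52.822° → d = Rσ = 6361·0.92193 = 5864 km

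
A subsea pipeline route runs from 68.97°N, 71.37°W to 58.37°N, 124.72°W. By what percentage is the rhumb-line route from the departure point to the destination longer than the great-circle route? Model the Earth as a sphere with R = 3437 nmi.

Great circle: σ = 0.4345 rad → d_gc = Rσ = 1493.4 nmi
Rhumb: Δφ = -0.1850, Δλ = -0.9311, Δψ = -0.4227, q = Δφ/Δψ = 0.4377 → d_rh = R√(Δφ²+q²Δλ²) = 1538.3 nmi
Excess = (1538.3 − 1493.4) / 1493.4 = 44.9 / 1493.4 = 3.01% ≈ 3.0%

3.0%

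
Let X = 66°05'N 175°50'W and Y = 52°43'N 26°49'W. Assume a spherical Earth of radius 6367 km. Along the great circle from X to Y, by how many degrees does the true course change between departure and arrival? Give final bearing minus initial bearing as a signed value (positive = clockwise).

Initial bearing θ₁ = atan2(sin Δλ cos φ₂, cos φ₁ sin φ₂ − sin φ₁ cos φ₂ cos Δλ) = 21.36°
Final bearing θ₂ = (initial bearing from the destination back to the start) + 180° = 165.89°
Δθ = θ₂ − θ₁ = +144.5°

+144.5°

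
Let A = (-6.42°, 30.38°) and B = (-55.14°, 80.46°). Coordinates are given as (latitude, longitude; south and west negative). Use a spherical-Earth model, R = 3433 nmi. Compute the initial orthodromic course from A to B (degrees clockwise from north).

N = sin Δλ·cos φ₂ = +0.4384;  D = cos φ₁ sin φ₂ − sin φ₁ cos φ₂ cos Δλ = -0.7744
initial course = atan2(N, D) = 150.49°

150.5°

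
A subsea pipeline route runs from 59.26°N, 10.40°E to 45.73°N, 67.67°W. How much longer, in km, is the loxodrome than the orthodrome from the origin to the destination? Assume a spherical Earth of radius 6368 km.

Great circle: cos σ = sin φ₁ sin φ₂ + cos φ₁ cos φ₂ cos Δλ,  σ = 0.8104 rad → d_gc = 5160.7 km
Rhumb line: Δψ = -0.3919, q = Δφ/Δψ = 0.6026, d_rh = R√(Δφ²+q²Δλ²) = 5440.3 km
Excess = 5440.3 − 5160.7 = 279.6 ≈ 280 km

280 km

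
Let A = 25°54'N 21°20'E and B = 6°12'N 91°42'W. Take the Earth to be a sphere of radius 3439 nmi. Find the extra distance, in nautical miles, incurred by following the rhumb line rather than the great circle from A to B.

130 nmi

Great circle: cos σ = sin φ₁ sin φ₂ + cos φ₁ cos φ₂ cos Δλ,  σ = 1.8784 rad → d_gc = 6459.7 nmi
Rhumb line: Δψ = -0.3598, q = Δφ/Δψ = 0.9555, d_rh = R√(Δφ²+q²Δλ²) = 6589.4 nmi
Excess = 6589.4 − 6459.7 = 129.7 ≈ 130 nmi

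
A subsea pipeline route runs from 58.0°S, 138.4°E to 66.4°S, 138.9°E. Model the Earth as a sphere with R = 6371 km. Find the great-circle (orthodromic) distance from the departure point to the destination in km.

934 km

cos σ = sin φ₁ sin φ₂ + cos φ₁ cos φ₂ cos Δλ
      = sin(-58.00°)sin(-66.40°) + cos(-58.00°)cos(-66.40°)cos(0.50°) = 0.9893
σ = 8.403° → d = Rσ = 6371·0.14666 = 934 km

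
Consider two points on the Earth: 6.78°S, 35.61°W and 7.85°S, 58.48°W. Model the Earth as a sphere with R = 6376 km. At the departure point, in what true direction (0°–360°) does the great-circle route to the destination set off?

θ = atan2( sin Δλ·cos φ₂ ,  cos φ₁ sin φ₂ − sin φ₁ cos φ₂ cos Δλ )
  = atan2(-0.3850, -0.0279) = 265.86°

265.9°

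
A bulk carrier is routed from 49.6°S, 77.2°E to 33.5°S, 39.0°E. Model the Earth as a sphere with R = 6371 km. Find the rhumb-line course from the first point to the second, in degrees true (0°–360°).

Δψ = ln[tan(π/4+φ₂/2)/tan(π/4+φ₁/2)] = +0.3787
Δλ = -0.6667 rad (taken the short way round)
course = atan2(Δλ, Δψ) = 299.60°

299.6°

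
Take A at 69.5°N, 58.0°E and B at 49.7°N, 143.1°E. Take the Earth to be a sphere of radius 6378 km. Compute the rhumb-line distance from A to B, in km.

Δψ = ln[tan(π/4+φ₂/2)/tan(π/4+φ₁/2)] = -0.7076;  Δφ = -0.3456 rad,  Δλ = +1.4853 rad
q = Δφ/Δψ = 0.4884
d = R·√(Δφ² + q²Δλ²) = 6378·0.80345 = 5124 km

5124 km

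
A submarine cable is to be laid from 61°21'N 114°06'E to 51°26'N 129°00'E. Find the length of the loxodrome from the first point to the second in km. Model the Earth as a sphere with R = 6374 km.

1431 km

Δψ = ln[tan(π/4+φ₂/2)/tan(π/4+φ₁/2)] = -0.3149;  Δφ = -0.1731 rad,  Δλ = +0.2601 rad
q = Δφ/Δψ = 0.5497
d = R·√(Δφ² + q²Δλ²) = 6374·0.22448 = 1431 km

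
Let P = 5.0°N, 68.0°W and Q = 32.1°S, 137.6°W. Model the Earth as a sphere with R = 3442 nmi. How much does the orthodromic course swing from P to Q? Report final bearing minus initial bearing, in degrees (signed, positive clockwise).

At departure: θ₁ = atan2(sin Δλ cos φ₂, cos φ₁ sin φ₂ − sin φ₁ cos φ₂ cos Δλ) = 235.04°
At arrival: θ₂ = atan2(sin Δλ cos φ₁, −cos φ₂ sin φ₁ + sin φ₂ cos φ₁ cos Δλ) = 254.53°
Δθ = θ₂ − θ₁ = +19.5°

+19.5°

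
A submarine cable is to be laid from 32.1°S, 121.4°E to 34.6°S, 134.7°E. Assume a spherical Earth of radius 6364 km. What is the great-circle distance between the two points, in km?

cos σ = sin φ₁ sin φ₂ + cos φ₁ cos φ₂ cos Δλ
      = sin(-32.10°)sin(-34.60°) + cos(-32.10°)cos(-34.60°)cos(13.30°) = 0.9803
σ = 11.378° → d = Rσ = 6364·0.19859 = 1264 km

1264 km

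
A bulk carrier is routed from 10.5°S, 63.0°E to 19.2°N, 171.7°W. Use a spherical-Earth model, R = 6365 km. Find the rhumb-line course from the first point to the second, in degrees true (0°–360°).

76.5°

Meridional parts: M(φ₁)=-0.1843, M(φ₂)=+0.3416 → ΔM = +0.5259;  Δλ = +2.1869 rad
tan C = Δλ / ΔM = +4.1588 → C = 76.48°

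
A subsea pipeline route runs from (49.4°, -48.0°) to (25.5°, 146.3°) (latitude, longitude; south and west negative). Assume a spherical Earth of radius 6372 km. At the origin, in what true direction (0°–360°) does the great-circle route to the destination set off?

346.7°

N = sin Δλ·cos φ₂ = -0.2229;  D = cos φ₁ sin φ₂ − sin φ₁ cos φ₂ cos Δλ = +0.9442
initial course = atan2(N, D) = 346.72°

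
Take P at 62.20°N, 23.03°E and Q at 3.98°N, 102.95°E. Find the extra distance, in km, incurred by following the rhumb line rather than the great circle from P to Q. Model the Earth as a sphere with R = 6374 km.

Great circle: cos σ = sin φ₁ sin φ₂ + cos φ₁ cos φ₂ cos Δλ,  σ = 1.4275 rad → d_gc = 9098.7 km
Rhumb line: Δψ = -1.3269, q = Δφ/Δψ = 0.7658, d_rh = R√(Δφ²+q²Δλ²) = 9397.0 km
Excess = 9397.0 − 9098.7 = 298.3 ≈ 298 km

298 km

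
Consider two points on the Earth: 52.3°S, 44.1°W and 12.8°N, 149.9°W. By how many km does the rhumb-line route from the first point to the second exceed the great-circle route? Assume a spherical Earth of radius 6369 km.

Great circle: cos σ = sin φ₁ sin φ₂ + cos φ₁ cos φ₂ cos Δλ,  σ = 1.9152 rad → d_gc = 12198.1 km
Rhumb line: Δψ = +1.3000, q = Δφ/Δψ = 0.8740, d_rh = R√(Δφ²+q²Δλ²) = 12570.9 km
Excess = 12570.9 − 12198.1 = 372.8 ≈ 373 km

373 km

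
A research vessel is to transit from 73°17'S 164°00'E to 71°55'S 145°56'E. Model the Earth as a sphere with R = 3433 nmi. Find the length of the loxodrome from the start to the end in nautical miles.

334 nmi

Δψ = ln[tan(π/4+φ₂/2)/tan(π/4+φ₁/2)] = +0.0798;  Δφ = +0.0239 rad,  Δλ = -0.3153 rad
q = Δφ/Δψ = 0.2989
d = R·√(Δφ² + q²Δλ²) = 3433·0.09722 = 334 nmi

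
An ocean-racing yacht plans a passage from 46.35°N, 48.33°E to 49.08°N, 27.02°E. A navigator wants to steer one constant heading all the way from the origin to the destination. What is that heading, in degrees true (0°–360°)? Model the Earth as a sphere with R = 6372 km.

280.8°

Meridional parts: M(φ₁)=+0.9151, M(φ₂)=+0.9859 → ΔM = +0.0708;  Δλ = -0.3719 rad
tan C = Δλ / ΔM = -5.2502 → C = 280.78°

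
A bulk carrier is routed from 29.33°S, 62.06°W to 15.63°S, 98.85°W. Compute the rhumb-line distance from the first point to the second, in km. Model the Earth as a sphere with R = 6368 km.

Rhumb course C = atan2(Δλ, Δψ) with Δψ = ln[tan(π/4+φ₂/2)/tan(π/4+φ₁/2)] = +0.2596, Δλ = -0.6421 → C = 292.01°
d = R·|Δφ| / |cos C| = 6368·0.23911 / 0.37483 = 4062 km

4062 km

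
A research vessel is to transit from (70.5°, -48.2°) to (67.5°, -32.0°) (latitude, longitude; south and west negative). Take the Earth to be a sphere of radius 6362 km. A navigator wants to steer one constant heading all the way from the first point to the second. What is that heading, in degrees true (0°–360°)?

Meridional parts: M(φ₁)=+1.7612, M(φ₂)=+1.6149 → ΔM = -0.1464;  Δλ = +0.2827 rad
tan C = Δλ / ΔM = -1.9320 → C = 117.37°

117.4°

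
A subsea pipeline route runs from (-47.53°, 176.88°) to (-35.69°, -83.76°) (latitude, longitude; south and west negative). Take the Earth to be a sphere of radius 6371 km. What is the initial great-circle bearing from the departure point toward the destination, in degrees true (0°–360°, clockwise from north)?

θ = atan2( sin Δλ·cos φ₂ ,  cos φ₁ sin φ₂ − sin φ₁ cos φ₂ cos Δλ )
  = atan2(+0.8014, -0.4913) = 121.51°

121.5°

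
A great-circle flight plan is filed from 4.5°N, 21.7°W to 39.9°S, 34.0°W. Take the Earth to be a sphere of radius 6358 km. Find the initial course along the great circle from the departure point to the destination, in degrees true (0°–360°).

θ = atan2( sin Δλ·cos φ₂ ,  cos φ₁ sin φ₂ − sin φ₁ cos φ₂ cos Δλ )
  = atan2(-0.1634, -0.6983) = 193.17°

193.2°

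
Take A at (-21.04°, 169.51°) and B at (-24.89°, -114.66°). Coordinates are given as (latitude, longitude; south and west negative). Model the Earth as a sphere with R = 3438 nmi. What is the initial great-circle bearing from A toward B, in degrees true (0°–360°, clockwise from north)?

109.6°

θ = atan2( sin Δλ·cos φ₂ ,  cos φ₁ sin φ₂ − sin φ₁ cos φ₂ cos Δλ )
  = atan2(+0.8795, -0.3131) = 109.59°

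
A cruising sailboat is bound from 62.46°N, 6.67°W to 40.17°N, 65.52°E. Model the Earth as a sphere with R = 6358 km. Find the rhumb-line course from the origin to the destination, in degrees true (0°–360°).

Δψ = ln[tan(π/4+φ₂/2)/tan(π/4+φ₁/2)] = -0.6394
Δλ = +1.2600 rad (taken the short way round)
course = atan2(Δλ, Δψ) = 116.91°

116.9°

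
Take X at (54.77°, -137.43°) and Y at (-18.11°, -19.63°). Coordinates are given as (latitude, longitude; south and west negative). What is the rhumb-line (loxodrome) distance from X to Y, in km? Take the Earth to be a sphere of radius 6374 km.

Rhumb course C = atan2(Δλ, Δψ) with Δψ = ln[tan(π/4+φ₂/2)/tan(π/4+φ₁/2)] = -1.4687, Δλ = +2.0560 → C = 125.54°
d = R·|Δφ| / |cos C| = 6374·1.27200 / 0.58128 = 13948 km

13948 km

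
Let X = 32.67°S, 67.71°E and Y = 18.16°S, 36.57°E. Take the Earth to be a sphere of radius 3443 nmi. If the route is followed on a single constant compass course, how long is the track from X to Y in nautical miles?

1896 nmi

Δψ = ln[tan(π/4+φ₂/2)/tan(π/4+φ₁/2)] = +0.2815;  Δφ = +0.2532 rad,  Δλ = -0.5435 rad
q = Δφ/Δψ = 0.8997
d = R·√(Δφ² + q²Δλ²) = 3443·0.55068 = 1896 nmi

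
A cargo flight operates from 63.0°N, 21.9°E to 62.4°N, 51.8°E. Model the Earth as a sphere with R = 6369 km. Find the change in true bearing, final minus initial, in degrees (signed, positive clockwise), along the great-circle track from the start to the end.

+26.7°

At departure: θ₁ = atan2(sin Δλ cos φ₂, cos φ₁ sin φ₂ − sin φ₁ cos φ₂ cos Δλ) = 79.10°
At arrival: θ₂ = atan2(sin Δλ cos φ₁, −cos φ₂ sin φ₁ + sin φ₂ cos φ₁ cos Δλ) = 105.80°
Δθ = θ₂ − θ₁ = +26.7°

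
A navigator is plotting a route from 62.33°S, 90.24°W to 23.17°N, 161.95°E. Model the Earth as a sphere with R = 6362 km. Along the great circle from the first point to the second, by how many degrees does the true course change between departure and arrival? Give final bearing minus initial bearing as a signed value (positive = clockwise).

+64.1°

Initial bearing θ₁ = atan2(sin Δλ cos φ₂, cos φ₁ sin φ₂ − sin φ₁ cos φ₂ cos Δλ) = 265.67°
Final bearing θ₂ = (initial bearing from the destination back to the start) + 180° = 329.76°
Δθ = θ₂ − θ₁ = +64.1°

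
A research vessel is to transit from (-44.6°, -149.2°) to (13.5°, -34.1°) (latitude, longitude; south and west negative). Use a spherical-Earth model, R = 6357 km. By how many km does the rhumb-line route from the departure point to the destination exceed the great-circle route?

Great circle: cos σ = sin φ₁ sin φ₂ + cos φ₁ cos φ₂ cos Δλ,  σ = 2.0461 rad → d_gc = 13007.1 km
Rhumb line: Δψ = +1.1094, q = Δφ/Δψ = 0.9141, d_rh = R√(Δφ²+q²Δλ²) = 13334.7 km
Excess = 13334.7 − 13007.1 = 327.6 ≈ 328 km

328 km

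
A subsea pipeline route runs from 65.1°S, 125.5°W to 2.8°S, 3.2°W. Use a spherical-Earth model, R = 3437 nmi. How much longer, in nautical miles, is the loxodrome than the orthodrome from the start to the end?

592 nmi

Great circle: cos σ = sin φ₁ sin φ₂ + cos φ₁ cos φ₂ cos Δλ,  σ = 1.7522 rad → d_gc = 6022.3 nmi
Rhumb line: Δψ = +1.4617, q = Δφ/Δψ = 0.7439, d_rh = R√(Δφ²+q²Δλ²) = 6614.4 nmi
Excess = 6614.4 − 6022.3 = 592.1 ≈ 592 nmi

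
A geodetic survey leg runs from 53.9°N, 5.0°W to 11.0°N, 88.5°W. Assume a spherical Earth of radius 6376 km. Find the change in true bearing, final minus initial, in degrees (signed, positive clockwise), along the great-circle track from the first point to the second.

Initial bearing θ₁ = atan2(sin Δλ cos φ₂, cos φ₁ sin φ₂ − sin φ₁ cos φ₂ cos Δλ) = 271.33°
Final bearing θ₂ = (initial bearing from the destination back to the start) + 180° = 216.87°
Δθ = θ₂ − θ₁ = -54.5°

-54.5°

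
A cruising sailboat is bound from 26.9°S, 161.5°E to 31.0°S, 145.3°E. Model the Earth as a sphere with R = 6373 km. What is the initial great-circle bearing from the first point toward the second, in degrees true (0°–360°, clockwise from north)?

θ = atan2( sin Δλ·cos φ₂ ,  cos φ₁ sin φ₂ − sin φ₁ cos φ₂ cos Δλ )
  = atan2(-0.2391, -0.0869) = 250.03°

250.0°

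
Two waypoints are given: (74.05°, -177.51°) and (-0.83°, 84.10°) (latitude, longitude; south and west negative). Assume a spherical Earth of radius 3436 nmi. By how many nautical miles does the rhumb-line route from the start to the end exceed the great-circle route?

Great circle: cos σ = sin φ₁ sin φ₂ + cos φ₁ cos φ₂ cos Δλ,  σ = 1.6248 rad → d_gc = 5583.0 nmi
Rhumb line: Δψ = -1.9799, q = Δφ/Δψ = 0.6601, d_rh = R√(Δφ²+q²Δλ²) = 5944.2 nmi
Excess = 5944.2 − 5583.0 = 361.2 ≈ 361 nmi

361 nmi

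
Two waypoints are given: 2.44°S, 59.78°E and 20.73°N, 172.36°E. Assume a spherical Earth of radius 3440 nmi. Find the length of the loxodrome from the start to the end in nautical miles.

6770 nmi

Rhumb course C = atan2(Δλ, Δψ) with Δψ = ln[tan(π/4+φ₂/2)/tan(π/4+φ₁/2)] = +0.4126, Δλ = +1.9649 → C = 78.14°
d = R·|Δφ| / |cos C| = 3440·0.40439 / 0.20549 = 6770 nmi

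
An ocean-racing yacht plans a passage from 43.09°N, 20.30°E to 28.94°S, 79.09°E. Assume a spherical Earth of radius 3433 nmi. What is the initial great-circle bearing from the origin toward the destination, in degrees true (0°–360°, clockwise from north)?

N = sin Δλ·cos φ₂ = +0.7485;  D = cos φ₁ sin φ₂ − sin φ₁ cos φ₂ cos Δλ = -0.6632
initial course = atan2(N, D) = 131.54°

131.5°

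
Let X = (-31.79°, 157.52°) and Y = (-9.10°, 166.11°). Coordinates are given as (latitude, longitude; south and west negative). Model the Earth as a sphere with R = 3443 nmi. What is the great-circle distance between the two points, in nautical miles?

1445 nmi

Haversine: a = sin²(Δφ/2)+cos φ₁ cos φ₂ sin²(Δλ/2) = 0.04340;  σ = 2·atan2(√a,√(1−a))
σ = 24.050° → d = Rσ = 3443·0.41975 = 1445 nmi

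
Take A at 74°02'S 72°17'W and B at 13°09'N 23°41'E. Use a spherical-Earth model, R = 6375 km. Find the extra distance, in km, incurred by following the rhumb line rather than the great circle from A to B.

598 km

Great circle: cos σ = sin φ₁ sin φ₂ + cos φ₁ cos φ₂ cos Δλ,  σ = 1.8199 rad → d_gc = 11602.1 km
Rhumb line: Δψ = +2.1959, q = Δφ/Δψ = 0.6929, d_rh = R√(Δφ²+q²Δλ²) = 12200.1 km
Excess = 12200.1 − 11602.1 = 598.0 ≈ 598 km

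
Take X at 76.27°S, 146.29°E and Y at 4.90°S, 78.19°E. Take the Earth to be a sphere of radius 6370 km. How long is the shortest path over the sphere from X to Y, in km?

Haversine: a = sin²(Δφ/2)+cos φ₁ cos φ₂ sin²(Δλ/2) = 0.41441;  σ = 2·atan2(√a,√(1−a))
σ = 80.144° → d = Rσ = 6370·1.39877 = 8910 km

8910 km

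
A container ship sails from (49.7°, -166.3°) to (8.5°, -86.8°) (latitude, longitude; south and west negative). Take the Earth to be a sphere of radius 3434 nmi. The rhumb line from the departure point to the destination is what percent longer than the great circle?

Great circle: σ = 1.3394 rad → d_gc = Rσ = 4599.6 nmi
Rhumb: Δφ = -0.7191, Δλ = +1.3875, Δψ = -0.8537, q = Δφ/Δψ = 0.8423 → d_rh = R√(Δφ²+q²Δλ²) = 4712.4 nmi
Excess = (4712.4 − 4599.6) / 4599.6 = 112.8 / 4599.6 = 2.452% ≈ 2.5%

2.5%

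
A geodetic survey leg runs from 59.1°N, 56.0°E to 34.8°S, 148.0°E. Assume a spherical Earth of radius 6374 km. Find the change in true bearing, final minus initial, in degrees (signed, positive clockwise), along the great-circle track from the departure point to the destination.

+35.4°

At departure: θ₁ = atan2(sin Δλ cos φ₂, cos φ₁ sin φ₂ − sin φ₁ cos φ₂ cos Δλ) = 108.12°
At arrival: θ₂ = atan2(sin Δλ cos φ₁, −cos φ₂ sin φ₁ + sin φ₂ cos φ₁ cos Δλ) = 143.53°
Δθ = θ₂ − θ₁ = +35.4°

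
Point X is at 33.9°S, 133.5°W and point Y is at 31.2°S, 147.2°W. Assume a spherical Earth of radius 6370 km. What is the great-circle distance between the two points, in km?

Haversine: a = sin²(Δφ/2)+cos φ₁ cos φ₂ sin²(Δλ/2) = 0.01065;  σ = 2·atan2(√a,√(1−a))
σ = 11.849° → d = Rσ = 6370·0.20681 = 1317 km

1317 km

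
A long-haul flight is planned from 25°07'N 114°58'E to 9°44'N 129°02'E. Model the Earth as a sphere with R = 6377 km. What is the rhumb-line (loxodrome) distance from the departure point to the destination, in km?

2269 km

Rhumb course C = atan2(Δλ, Δψ) with Δψ = ln[tan(π/4+φ₂/2)/tan(π/4+φ₁/2)] = -0.2824, Δλ = +0.2455 → C = 139.00°
d = R·|Δφ| / |cos C| = 6377·0.26849 / 0.75470 = 2269 km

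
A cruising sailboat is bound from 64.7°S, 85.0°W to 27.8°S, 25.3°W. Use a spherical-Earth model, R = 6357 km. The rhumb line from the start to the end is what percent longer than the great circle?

Great circle: σ = 0.9117 rad → d_gc = Rσ = 5795.9 km
Rhumb: Δφ = +0.6440, Δλ = +1.0420, Δψ = +0.9887, q = Δφ/Δψ = 0.6514 → d_rh = R√(Δφ²+q²Δλ²) = 5947.9 km
Excess = (5947.9 − 5795.9) / 5795.9 = 152.0 / 5795.9 = 2.62% ≈ 2.6%

2.6%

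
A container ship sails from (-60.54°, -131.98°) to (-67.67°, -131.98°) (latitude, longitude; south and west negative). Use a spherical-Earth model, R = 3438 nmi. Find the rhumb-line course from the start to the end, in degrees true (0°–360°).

Δψ = ln[tan(π/4+φ₂/2)/tan(π/4+φ₁/2)] = -0.2867
Δλ = +0.0000 rad (taken the short way round)
course = atan2(Δλ, Δψ) = 180.00°

180.0°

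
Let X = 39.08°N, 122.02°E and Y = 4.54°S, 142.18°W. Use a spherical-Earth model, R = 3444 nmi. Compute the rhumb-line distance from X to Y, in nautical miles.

Rhumb course C = atan2(Δλ, Δψ) with Δψ = ln[tan(π/4+φ₂/2)/tan(π/4+φ₁/2)] = -0.8214, Δλ = +1.6720 → C = 116.16°
d = R·|Δφ| / |cos C| = 3444·0.76131 / 0.44093 = 5946 nmi

5946 nmi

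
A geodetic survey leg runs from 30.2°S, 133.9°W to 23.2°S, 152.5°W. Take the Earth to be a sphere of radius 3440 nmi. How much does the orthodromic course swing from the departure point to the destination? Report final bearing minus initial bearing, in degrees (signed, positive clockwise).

+8.4°

At departure: θ₁ = atan2(sin Δλ cos φ₂, cos φ₁ sin φ₂ − sin φ₁ cos φ₂ cos Δλ) = 288.43°
At arrival: θ₂ = atan2(sin Δλ cos φ₁, −cos φ₂ sin φ₁ + sin φ₂ cos φ₁ cos Δλ) = 296.87°
Δθ = θ₂ − θ₁ = +8.4°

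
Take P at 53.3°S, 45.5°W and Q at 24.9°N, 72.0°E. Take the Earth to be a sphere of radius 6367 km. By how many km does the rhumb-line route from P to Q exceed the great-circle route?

395 km

Great circle: cos σ = sin φ₁ sin φ₂ + cos φ₁ cos φ₂ cos Δλ,  σ = 2.1992 rad → d_gc = 14002.5 km
Rhumb line: Δψ = +1.5525, q = Δφ/Δψ = 0.8791, d_rh = R√(Δφ²+q²Δλ²) = 14397.2 km
Excess = 14397.2 − 14002.5 = 394.7 ≈ 395 km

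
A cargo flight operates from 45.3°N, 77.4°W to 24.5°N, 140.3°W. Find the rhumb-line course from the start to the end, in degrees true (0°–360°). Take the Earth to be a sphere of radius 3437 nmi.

Meridional parts: M(φ₁)=+0.8888, M(φ₂)=+0.4413 → ΔM = -0.4475;  Δλ = -1.0978 rad
tan C = Δλ / ΔM = +2.4530 → C = 247.82°

247.8°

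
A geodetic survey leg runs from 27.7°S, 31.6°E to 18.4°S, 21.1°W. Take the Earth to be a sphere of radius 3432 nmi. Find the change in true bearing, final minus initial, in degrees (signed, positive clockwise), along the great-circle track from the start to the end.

At departure: θ₁ = atan2(sin Δλ cos φ₂, cos φ₁ sin φ₂ − sin φ₁ cos φ₂ cos Δλ) = 269.08°
At arrival: θ₂ = atan2(sin Δλ cos φ₁, −cos φ₂ sin φ₁ + sin φ₂ cos φ₁ cos Δλ) = 291.10°
Δθ = θ₂ − θ₁ = +22.0°

+22.0°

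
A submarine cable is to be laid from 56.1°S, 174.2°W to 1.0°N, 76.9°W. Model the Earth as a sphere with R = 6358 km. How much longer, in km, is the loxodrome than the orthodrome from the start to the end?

415 km

Great circle: cos σ = sin φ₁ sin φ₂ + cos φ₁ cos φ₂ cos Δλ,  σ = 1.6562 rad → d_gc = 10530.4 km
Rhumb line: Δψ = +1.2056, q = Δφ/Δψ = 0.8266, d_rh = R√(Δφ²+q²Δλ²) = 10945.5 km
Excess = 10945.5 − 10530.4 = 415.1 ≈ 415 km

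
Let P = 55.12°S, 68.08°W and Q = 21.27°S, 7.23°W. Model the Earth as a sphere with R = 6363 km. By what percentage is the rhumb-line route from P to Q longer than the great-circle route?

Great circle: σ = 0.9798 rad → d_gc = Rσ = 6234.6 km
Rhumb: Δφ = +0.5908, Δλ = +1.0620, Δψ = +0.7778, q = Δφ/Δψ = 0.7595 → d_rh = R√(Δφ²+q²Δλ²) = 6362.2 km
Excess = (6362.2 − 6234.6) / 6234.6 = 127.6 / 6234.6 = 2.047% ≈ 2.0%

2.0%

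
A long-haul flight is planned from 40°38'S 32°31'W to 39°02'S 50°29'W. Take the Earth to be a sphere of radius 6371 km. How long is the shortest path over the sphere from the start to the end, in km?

Haversine: a = sin²(Δφ/2)+cos φ₁ cos φ₂ sin²(Δλ/2) = 0.01457;  σ = 2·atan2(√a,√(1−a))
σ = 13.865° → d = Rσ = 6371·0.24199 = 1542 km

1542 km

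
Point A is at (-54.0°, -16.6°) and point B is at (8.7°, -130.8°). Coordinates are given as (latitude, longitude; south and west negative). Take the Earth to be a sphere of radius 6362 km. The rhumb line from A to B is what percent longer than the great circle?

Great circle: σ = 1.9397 rad → d_gc = Rσ = 12340.1 km
Rhumb: Δφ = +1.0943, Δλ = -1.9932, Δψ = +1.2766, q = Δφ/Δψ = 0.8572 → d_rh = R√(Δφ²+q²Δλ²) = 12908.3 km
Excess = (12908.3 − 12340.1) / 12340.1 = 568.2 / 12340.1 = 4.60% ≈ 4.6%

4.6%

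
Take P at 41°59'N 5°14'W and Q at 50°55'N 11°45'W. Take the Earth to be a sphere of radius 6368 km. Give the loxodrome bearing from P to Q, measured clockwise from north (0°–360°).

333.4°

Meridional parts: M(φ₁)=+0.8088, M(φ₂)=+1.0358 → ΔM = +0.2270;  Δλ = -0.1137 rad
tan C = Δλ / ΔM = -0.5010 → C = 333.39°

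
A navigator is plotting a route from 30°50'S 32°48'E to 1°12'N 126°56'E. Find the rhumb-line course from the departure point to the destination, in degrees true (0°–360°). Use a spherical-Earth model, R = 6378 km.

Δψ = ln[tan(π/4+φ₂/2)/tan(π/4+φ₁/2)] = +0.5871
Δλ = +1.6429 rad (taken the short way round)
course = atan2(Δλ, Δψ) = 70.34°

70.3°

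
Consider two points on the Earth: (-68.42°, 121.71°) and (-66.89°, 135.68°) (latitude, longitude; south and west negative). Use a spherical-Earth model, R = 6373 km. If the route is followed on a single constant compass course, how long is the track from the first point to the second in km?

Δψ = ln[tan(π/4+φ₂/2)/tan(π/4+φ₁/2)] = +0.0703;  Δφ = +0.0267 rad,  Δλ = +0.2438 rad
q = Δφ/Δψ = 0.3800
d = R·√(Δφ² + q²Δλ²) = 6373·0.09643 = 615 km

615 km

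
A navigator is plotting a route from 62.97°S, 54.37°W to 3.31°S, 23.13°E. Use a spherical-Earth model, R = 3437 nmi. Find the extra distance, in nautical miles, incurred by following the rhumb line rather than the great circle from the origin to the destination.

Great circle: cos σ = sin φ₁ sin φ₂ + cos φ₁ cos φ₂ cos Δλ,  σ = 1.4206 rad → d_gc = 4882.6 nmi
Rhumb line: Δψ = +1.3678, q = Δφ/Δψ = 0.7613, d_rh = R√(Δφ²+q²Δλ²) = 5033.2 nmi
Excess = 5033.2 − 4882.6 = 150.6 ≈ 151 nmi

151 nmi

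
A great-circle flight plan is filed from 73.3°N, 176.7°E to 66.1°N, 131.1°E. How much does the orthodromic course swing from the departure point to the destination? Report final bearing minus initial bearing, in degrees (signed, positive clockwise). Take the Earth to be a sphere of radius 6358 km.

Initial bearing θ₁ = atan2(sin Δλ cos φ₂, cos φ₁ sin φ₂ − sin φ₁ cos φ₂ cos Δλ) = 268.26°
Final bearing θ₂ = (initial bearing from the destination back to the start) + 180° = 225.15°
Δθ = θ₂ − θ₁ = -43.1°

-43.1°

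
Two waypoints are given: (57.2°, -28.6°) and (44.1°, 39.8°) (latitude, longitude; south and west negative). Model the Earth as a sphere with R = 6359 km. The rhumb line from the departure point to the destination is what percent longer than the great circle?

3.9%

Great circle: σ = 0.7552 rad → d_gc = Rσ = 4802.0 km
Rhumb: Δφ = -0.2286, Δλ = +1.1938, Δψ = -0.3638, q = Δφ/Δψ = 0.6285 → d_rh = R√(Δφ²+q²Δλ²) = 4988.0 km
Excess = (4988.0 − 4802.0) / 4802.0 = 186.0 / 4802.0 = 3.87% ≈ 3.9%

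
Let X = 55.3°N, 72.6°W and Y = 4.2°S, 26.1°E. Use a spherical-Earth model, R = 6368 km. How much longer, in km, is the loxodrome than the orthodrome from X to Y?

Great circle: cos σ = sin φ₁ sin φ₂ + cos φ₁ cos φ₂ cos Δλ,  σ = 1.7174 rad → d_gc = 10936.48 km
Rhumb line: Δψ = -1.2368, q = Δφ/Δψ = 0.8397, d_rh = R√(Δφ²+q²Δλ²) = 11339.00 km
Excess = 11339.00 − 10936.48 = 402.52 ≈ 403 km

403 km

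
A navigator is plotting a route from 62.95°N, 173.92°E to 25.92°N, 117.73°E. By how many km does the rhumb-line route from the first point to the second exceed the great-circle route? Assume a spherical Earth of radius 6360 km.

Great circle: cos σ = sin φ₁ sin φ₂ + cos φ₁ cos φ₂ cos Δλ,  σ = 0.9060 rad → d_gc = 5762.2 km
Rhumb line: Δψ = -0.9562, q = Δφ/Δψ = 0.6759, d_rh = R√(Δφ²+q²Δλ²) = 5888.0 km
Excess = 5888.0 − 5762.2 = 125.8 ≈ 126 km

126 km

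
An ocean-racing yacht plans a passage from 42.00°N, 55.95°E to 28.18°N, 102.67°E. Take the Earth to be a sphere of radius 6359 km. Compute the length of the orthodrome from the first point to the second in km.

4449 km

cos σ = sin φ₁ sin φ₂ + cos φ₁ cos φ₂ cos Δλ
      = sin(42.00°)sin(28.18°) + cos(42.00°)cos(28.18°)cos(46.72°) = 0.7651
σ = 40.086° → d = Rσ = 6359·0.69964 = 4449 km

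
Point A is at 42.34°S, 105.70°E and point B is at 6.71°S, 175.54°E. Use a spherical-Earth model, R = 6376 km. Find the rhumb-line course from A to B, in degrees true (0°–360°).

60.1°

Δψ = ln[tan(π/4+φ₂/2)/tan(π/4+φ₁/2)] = +0.6998
Δλ = +1.2189 rad (taken the short way round)
course = atan2(Δλ, Δψ) = 60.14°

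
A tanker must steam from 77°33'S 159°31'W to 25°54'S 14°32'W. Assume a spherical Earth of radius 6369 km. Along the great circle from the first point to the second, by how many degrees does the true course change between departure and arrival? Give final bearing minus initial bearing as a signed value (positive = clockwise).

Initial bearing θ₁ = atan2(sin Δλ cos φ₂, cos φ₁ sin φ₂ − sin φ₁ cos φ₂ cos Δλ) = 147.61°
Final bearing θ₂ = (initial bearing from the destination back to the start) + 180° = 7.38°
Δθ = θ₂ − θ₁ = -140.2°

-140.2°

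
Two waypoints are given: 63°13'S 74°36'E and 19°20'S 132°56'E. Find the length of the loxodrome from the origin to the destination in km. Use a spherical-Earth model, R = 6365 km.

6668 km

Δψ = ln[tan(π/4+φ₂/2)/tan(π/4+φ₁/2)] = +1.0911;  Δφ = +0.7659 rad,  Δλ = +1.0181 rad
q = Δφ/Δψ = 0.7019
d = R·√(Δφ² + q²Δλ²) = 6365·1.04754 = 6668 km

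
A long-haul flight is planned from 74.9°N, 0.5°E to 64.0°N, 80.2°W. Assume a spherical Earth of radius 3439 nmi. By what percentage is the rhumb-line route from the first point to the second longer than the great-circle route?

7.7%

Great circle: σ = 0.4817 rad → d_gc = Rσ = 1656.5 nmi
Rhumb: Δφ = -0.1902, Δλ = -1.4085, Δψ = -0.5550, q = Δφ/Δψ = 0.3428 → d_rh = R√(Δφ²+q²Δλ²) = 1784.7 nmi
Excess = (1784.7 − 1656.5) / 1656.5 = 128.2 / 1656.5 = 7.74% ≈ 7.7%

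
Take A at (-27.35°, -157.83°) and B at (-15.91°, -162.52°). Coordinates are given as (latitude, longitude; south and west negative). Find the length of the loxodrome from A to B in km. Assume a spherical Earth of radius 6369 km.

Rhumb course C = atan2(Δλ, Δψ) with Δψ = ln[tan(π/4+φ₂/2)/tan(π/4+φ₁/2)] = +0.2153, Δλ = -0.0819 → C = 339.18°
d = R·|Δφ| / |cos C| = 6369·0.19967 / 0.93470 = 1361 km

1361 km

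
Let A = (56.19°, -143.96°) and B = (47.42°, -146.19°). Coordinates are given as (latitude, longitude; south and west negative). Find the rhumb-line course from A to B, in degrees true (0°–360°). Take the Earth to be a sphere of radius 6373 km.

Meridional parts: M(φ₁)=+1.1910, M(φ₂)=+0.9424 → ΔM = -0.2486;  Δλ = -0.0389 rad
tan C = Δλ / ΔM = +0.1566 → C = 188.90°

188.9°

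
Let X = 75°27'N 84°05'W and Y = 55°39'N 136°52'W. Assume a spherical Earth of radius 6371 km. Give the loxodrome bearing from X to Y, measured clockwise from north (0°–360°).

226.2°

Meridional parts: M(φ₁)=+2.0584, M(φ₂)=+1.1742 → ΔM = -0.8842;  Δλ = -0.9212 rad
tan C = Δλ / ΔM = +1.0419 → C = 226.17°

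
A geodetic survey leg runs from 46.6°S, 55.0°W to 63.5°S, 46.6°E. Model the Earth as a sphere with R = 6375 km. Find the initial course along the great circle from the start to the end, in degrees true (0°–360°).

147.3°

N = sin Δλ·cos φ₂ = +0.4371;  D = cos φ₁ sin φ₂ − sin φ₁ cos φ₂ cos Δλ = -0.6801
initial course = atan2(N, D) = 147.27°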